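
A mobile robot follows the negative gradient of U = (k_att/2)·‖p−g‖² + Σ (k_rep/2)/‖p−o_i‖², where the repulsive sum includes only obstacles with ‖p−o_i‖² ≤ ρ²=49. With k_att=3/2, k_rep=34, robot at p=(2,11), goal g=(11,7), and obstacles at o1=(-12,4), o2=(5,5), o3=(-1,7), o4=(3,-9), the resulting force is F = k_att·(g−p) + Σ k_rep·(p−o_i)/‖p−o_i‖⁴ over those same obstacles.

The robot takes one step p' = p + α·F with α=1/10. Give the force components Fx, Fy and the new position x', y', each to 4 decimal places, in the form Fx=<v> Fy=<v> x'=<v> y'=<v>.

Fx=13.6128 Fy=-5.6817 x'=3.3613 y'=10.4318

F_att = 3/2·(g−p) = 3/2·(9,-4) = (13.5000,-6.0000)
o1: d²=245 > ρ²=49 → inactive
o2: d²=45 ≤ ρ²=49; F_rep = 34·(-3,6)/45² = (-0.0504,0.1007)
o3: d²=25 ≤ ρ²=49; F_rep = 34·(3,4)/25² = (0.1632,0.2176)
o4: d²=401 > ρ²=49 → inactive
F = F_att + ΣF_rep = (13.6128,-5.6817)
p' = p + 1/10·F = (3.3613,10.4318)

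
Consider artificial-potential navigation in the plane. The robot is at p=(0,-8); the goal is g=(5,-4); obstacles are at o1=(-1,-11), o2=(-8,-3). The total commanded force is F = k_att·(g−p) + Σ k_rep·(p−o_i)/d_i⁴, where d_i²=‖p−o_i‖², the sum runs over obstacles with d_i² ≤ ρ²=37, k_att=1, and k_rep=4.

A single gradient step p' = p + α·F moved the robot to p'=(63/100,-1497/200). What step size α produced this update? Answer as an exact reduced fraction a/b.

F_att = 1·(g−p) = 1·(5,4) = (5.0000,4.0000)
o1: d²=10 ≤ ρ²=37; F_rep = 4·(1,3)/10² = (0.0400,0.1200)
o2: d²=89 > ρ²=37 → inactive
F = F_att + ΣF_rep = (5.0400,4.1200)
Δp = p'−p = (0.6300,0.5150); α = Δx/Fx = (63/100) / (126/25) = 1/8
check: Δy/Fy = (103/200) / (103/25) = 1/8 ✓

α = 1/8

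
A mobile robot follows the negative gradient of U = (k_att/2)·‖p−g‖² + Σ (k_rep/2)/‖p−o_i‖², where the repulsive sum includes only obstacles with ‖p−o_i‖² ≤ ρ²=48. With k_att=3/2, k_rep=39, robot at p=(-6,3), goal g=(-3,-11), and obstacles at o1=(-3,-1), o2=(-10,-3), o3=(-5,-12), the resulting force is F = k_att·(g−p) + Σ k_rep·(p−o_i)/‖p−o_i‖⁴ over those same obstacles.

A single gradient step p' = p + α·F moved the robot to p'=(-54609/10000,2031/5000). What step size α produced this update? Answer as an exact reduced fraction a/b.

α = 1/8

F_att = 3/2·(g−p) = 3/2·(3,-14) = (4.5000,-21.0000)
o1: d²=25 ≤ ρ²=48; F_rep = 39·(-3,4)/25² = (-0.1872,0.2496)
o2: d²=52 > ρ²=48 → inactive
o3: d²=226 > ρ²=48 → inactive
F = F_att + ΣF_rep = (4.3128,-20.7504)
Δp = p'−p = (0.5391,-2.5938); α = Δx/Fx = (5391/10000) / (5391/1250) = 1/8
check: Δy/Fy = (-12969/5000) / (-12969/625) = 1/8 ✓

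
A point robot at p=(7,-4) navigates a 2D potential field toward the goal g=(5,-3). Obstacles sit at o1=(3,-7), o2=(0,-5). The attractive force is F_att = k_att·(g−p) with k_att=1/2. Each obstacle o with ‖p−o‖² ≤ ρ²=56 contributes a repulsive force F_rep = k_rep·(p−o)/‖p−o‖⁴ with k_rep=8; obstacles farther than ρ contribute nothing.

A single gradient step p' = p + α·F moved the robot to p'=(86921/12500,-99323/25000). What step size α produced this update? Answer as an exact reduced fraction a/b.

F_att = 1/2·(g−p) = 1/2·(-2,1) = (-1.0000,0.5000)
o1: d²=25 ≤ ρ²=56; F_rep = 8·(4,3)/25² = (0.0512,0.0384)
o2: d²=50 ≤ ρ²=56; F_rep = 8·(7,1)/50² = (0.0224,0.0032)
F = F_att + ΣF_rep = (-0.9264,0.5416)
Δp = p'−p = (-0.0463,0.0271); α = Δx/Fx = (-579/12500) / (-579/625) = 1/20
check: Δy/Fy = (677/25000) / (677/1250) = 1/20 ✓

α = 1/20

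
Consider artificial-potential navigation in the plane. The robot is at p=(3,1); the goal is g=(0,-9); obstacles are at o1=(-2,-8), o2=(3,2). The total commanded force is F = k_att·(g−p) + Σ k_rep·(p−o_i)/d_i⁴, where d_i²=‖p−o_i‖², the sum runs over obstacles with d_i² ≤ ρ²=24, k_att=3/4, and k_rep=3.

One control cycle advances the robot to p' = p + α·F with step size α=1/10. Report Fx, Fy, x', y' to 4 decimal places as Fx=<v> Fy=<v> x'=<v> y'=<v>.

F_att = 3/4·(g−p) = 3/4·(-3,-10) = (-2.2500,-7.5000)
o1: d²=106 > ρ²=24 → inactive
o2: d²=1 ≤ ρ²=24; F_rep = 3·(0,-1)/1² = (0.0000,-3.0000)
F = F_att + ΣF_rep = (-2.2500,-10.5000)
p' = p + 1/10·F = (2.7750,-0.0500)

Fx=-2.2500 Fy=-10.5000 x'=2.7750 y'=-0.0500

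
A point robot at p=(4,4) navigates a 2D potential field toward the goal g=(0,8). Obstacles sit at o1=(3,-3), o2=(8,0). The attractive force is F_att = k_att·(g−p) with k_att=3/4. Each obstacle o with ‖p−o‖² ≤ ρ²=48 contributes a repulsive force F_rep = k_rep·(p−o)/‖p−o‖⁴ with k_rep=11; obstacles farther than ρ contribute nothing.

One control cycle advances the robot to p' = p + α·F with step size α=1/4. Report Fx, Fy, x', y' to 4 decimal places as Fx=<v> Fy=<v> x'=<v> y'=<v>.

F_att = 3/4·(g−p) = 3/4·(-4,4) = (-3.0000,3.0000)
o1: d²=50 > ρ²=48 → inactive
o2: d²=32 ≤ ρ²=48; F_rep = 11·(-4,4)/32² = (-0.0430,0.0430)
F = F_att + ΣF_rep = (-3.0430,3.0430)
p' = p + 1/4·F = (3.2393,4.7607)

Fx=-3.0430 Fy=3.0430 x'=3.2393 y'=4.7607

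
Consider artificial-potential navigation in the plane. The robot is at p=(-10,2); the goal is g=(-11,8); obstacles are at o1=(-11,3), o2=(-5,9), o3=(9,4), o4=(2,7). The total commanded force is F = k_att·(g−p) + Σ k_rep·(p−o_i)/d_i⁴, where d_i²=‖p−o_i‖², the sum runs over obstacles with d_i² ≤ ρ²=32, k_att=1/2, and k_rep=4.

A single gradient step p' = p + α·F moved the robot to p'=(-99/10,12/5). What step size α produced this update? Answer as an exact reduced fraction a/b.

F_att = 1/2·(g−p) = 1/2·(-1,6) = (-0.5000,3.0000)
o1: d²=2 ≤ ρ²=32; F_rep = 4·(1,-1)/2² = (1.0000,-1.0000)
o2: d²=74 > ρ²=32 → inactive
o3: d²=365 > ρ²=32 → inactive
o4: d²=169 > ρ²=32 → inactive
F = F_att + ΣF_rep = (0.5000,2.0000)
Δp = p'−p = (0.1000,0.4000); α = Δx/Fx = (1/10) / (1/2) = 1/5
check: Δy/Fy = (2/5) / (2) = 1/5 ✓

α = 1/5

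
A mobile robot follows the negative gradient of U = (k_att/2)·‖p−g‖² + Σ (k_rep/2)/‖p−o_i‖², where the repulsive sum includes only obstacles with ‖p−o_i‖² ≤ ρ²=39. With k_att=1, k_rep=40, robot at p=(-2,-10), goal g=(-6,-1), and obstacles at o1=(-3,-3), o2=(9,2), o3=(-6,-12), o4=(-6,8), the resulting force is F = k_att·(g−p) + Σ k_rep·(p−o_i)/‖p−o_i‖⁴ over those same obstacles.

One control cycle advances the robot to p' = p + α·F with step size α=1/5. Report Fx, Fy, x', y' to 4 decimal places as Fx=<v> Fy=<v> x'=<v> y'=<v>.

F_att = 1·(g−p) = 1·(-4,9) = (-4.0000,9.0000)
o1: d²=50 > ρ²=39 → inactive
o2: d²=265 > ρ²=39 → inactive
o3: d²=20 ≤ ρ²=39; F_rep = 40·(4,2)/20² = (0.4000,0.2000)
o4: d²=340 > ρ²=39 → inactive
F = F_att + ΣF_rep = (-3.6000,9.2000)
p' = p + 1/5·F = (-2.7200,-8.1600)

Fx=-3.6000 Fy=9.2000 x'=-2.7200 y'=-8.1600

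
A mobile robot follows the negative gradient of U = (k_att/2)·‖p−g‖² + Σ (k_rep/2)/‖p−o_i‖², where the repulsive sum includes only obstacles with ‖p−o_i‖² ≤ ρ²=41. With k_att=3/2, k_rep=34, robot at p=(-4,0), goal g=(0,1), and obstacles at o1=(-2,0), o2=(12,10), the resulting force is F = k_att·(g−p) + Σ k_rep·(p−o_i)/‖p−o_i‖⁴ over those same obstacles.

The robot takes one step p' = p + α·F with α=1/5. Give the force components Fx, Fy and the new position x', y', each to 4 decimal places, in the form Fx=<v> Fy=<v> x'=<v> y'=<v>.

F_att = 3/2·(g−p) = 3/2·(4,1) = (6.0000,1.5000)
o1: d²=4 ≤ ρ²=41; F_rep = 34·(-2,0)/4² = (-4.2500,0.0000)
o2: d²=356 > ρ²=41 → inactive
F = F_att + ΣF_rep = (1.7500,1.5000)
p' = p + 1/5·F = (-3.6500,0.3000)

Fx=1.7500 Fy=1.5000 x'=-3.6500 y'=0.3000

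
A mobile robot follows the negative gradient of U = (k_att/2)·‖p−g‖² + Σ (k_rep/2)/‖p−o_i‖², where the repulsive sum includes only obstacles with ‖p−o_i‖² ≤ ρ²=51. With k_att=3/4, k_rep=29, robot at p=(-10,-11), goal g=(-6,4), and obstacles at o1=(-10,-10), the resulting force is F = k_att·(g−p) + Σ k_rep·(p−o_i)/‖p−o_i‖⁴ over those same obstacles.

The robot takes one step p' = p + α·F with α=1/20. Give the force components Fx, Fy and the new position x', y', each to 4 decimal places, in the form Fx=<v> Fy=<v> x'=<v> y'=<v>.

F_att = 3/4·(g−p) = 3/4·(4,15) = (3.0000,11.2500)
o1: d²=1 ≤ ρ²=51; F_rep = 29·(0,-1)/1² = (0.0000,-29.0000)
F = F_att + ΣF_rep = (3.0000,-17.7500)
p' = p + 1/20·F = (-9.8500,-11.8875)

Fx=3.0000 Fy=-17.7500 x'=-9.8500 y'=-11.8875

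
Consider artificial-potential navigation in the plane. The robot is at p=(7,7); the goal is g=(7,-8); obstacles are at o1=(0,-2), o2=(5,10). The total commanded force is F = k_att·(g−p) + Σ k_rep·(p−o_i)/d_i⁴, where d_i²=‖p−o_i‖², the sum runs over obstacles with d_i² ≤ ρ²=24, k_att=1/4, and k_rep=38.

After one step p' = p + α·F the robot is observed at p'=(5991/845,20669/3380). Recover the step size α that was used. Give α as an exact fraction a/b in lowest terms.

F_att = 1/4·(g−p) = 1/4·(0,-15) = (0.0000,-3.7500)
o1: d²=130 > ρ²=24 → inactive
o2: d²=13 ≤ ρ²=24; F_rep = 38·(2,-3)/13² = (0.4497,-0.6746)
F = F_att + ΣF_rep = (0.4497,-4.4246)
Δp = p'−p = (0.0899,-0.8849); α = Δx/Fx = (76/845) / (76/169) = 1/5
check: Δy/Fy = (-2991/3380) / (-2991/676) = 1/5 ✓

α = 1/5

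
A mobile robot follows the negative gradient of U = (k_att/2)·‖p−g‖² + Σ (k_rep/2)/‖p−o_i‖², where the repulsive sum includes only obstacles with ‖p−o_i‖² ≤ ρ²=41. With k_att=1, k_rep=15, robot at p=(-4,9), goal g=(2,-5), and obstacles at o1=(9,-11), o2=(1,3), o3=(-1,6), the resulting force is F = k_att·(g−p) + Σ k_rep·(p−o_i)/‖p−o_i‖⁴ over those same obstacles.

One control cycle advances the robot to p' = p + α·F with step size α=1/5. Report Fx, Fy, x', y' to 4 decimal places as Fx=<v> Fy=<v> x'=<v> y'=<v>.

F_att = 1·(g−p) = 1·(6,-14) = (6.0000,-14.0000)
o1: d²=569 > ρ²=41 → inactive
o2: d²=61 > ρ²=41 → inactive
o3: d²=18 ≤ ρ²=41; F_rep = 15·(-3,3)/18² = (-0.1389,0.1389)
F = F_att + ΣF_rep = (5.8611,-13.8611)
p' = p + 1/5·F = (-2.8278,6.2278)

Fx=5.8611 Fy=-13.8611 x'=-2.8278 y'=6.2278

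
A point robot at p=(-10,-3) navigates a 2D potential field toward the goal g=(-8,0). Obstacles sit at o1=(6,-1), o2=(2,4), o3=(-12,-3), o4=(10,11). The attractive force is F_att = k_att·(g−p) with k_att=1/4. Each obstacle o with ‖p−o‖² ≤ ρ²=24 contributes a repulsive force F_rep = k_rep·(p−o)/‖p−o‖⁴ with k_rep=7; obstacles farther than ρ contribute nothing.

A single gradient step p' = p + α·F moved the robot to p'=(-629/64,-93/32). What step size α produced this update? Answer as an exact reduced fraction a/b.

F_att = 1/4·(g−p) = 1/4·(2,3) = (0.5000,0.7500)
o1: d²=260 > ρ²=24 → inactive
o2: d²=193 > ρ²=24 → inactive
o3: d²=4 ≤ ρ²=24; F_rep = 7·(2,0)/4² = (0.8750,0.0000)
o4: d²=596 > ρ²=24 → inactive
F = F_att + ΣF_rep = (1.3750,0.7500)
Δp = p'−p = (0.1719,0.0938); α = Δx/Fx = (11/64) / (11/8) = 1/8
check: Δy/Fy = (3/32) / (3/4) = 1/8 ✓

α = 1/8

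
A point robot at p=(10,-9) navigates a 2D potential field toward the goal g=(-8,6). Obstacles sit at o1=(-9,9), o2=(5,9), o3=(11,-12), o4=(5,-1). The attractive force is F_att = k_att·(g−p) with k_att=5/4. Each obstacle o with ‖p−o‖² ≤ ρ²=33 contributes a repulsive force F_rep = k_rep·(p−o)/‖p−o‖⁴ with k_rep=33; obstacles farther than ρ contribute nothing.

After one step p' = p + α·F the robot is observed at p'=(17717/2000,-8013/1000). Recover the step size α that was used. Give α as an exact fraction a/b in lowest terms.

F_att = 5/4·(g−p) = 5/4·(-18,15) = (-22.5000,18.7500)
o1: d²=685 > ρ²=33 → inactive
o2: d²=349 > ρ²=33 → inactive
o3: d²=10 ≤ ρ²=33; F_rep = 33·(-1,3)/10² = (-0.3300,0.9900)
o4: d²=89 > ρ²=33 → inactive
F = F_att + ΣF_rep = (-22.8300,19.7400)
Δp = p'−p = (-1.1415,0.9870); α = Δx/Fx = (-2283/2000) / (-2283/100) = 1/20
check: Δy/Fy = (987/1000) / (987/50) = 1/20 ✓

α = 1/20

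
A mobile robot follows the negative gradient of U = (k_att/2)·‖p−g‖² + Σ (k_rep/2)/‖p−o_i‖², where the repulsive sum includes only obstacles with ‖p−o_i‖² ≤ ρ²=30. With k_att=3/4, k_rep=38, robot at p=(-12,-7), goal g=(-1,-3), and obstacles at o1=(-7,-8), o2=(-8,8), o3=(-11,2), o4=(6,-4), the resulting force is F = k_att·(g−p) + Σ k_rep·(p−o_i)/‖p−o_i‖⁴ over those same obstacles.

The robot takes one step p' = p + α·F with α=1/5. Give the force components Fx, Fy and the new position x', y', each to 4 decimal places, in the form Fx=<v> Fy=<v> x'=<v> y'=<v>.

F_att = 3/4·(g−p) = 3/4·(11,4) = (8.2500,3.0000)
o1: d²=26 ≤ ρ²=30; F_rep = 38·(-5,1)/26² = (-0.2811,0.0562)
o2: d²=241 > ρ²=30 → inactive
o3: d²=82 > ρ²=30 → inactive
o4: d²=333 > ρ²=30 → inactive
F = F_att + ΣF_rep = (7.9689,3.0562)
p' = p + 1/5·F = (-10.4062,-6.3888)

Fx=7.9689 Fy=3.0562 x'=-10.4062 y'=-6.3888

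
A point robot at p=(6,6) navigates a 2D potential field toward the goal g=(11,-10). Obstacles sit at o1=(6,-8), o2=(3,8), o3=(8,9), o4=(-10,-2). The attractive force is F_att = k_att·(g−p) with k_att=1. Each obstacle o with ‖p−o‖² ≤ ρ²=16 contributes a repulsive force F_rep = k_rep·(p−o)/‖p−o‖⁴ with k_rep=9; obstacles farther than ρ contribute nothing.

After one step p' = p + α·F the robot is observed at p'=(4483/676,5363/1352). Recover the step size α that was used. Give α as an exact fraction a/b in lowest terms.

α = 1/8

F_att = 1·(g−p) = 1·(5,-16) = (5.0000,-16.0000)
o1: d²=196 > ρ²=16 → inactive
o2: d²=13 ≤ ρ²=16; F_rep = 9·(3,-2)/13² = (0.1598,-0.1065)
o3: d²=13 ≤ ρ²=16; F_rep = 9·(-2,-3)/13² = (-0.1065,-0.1598)
o4: d²=320 > ρ²=16 → inactive
F = F_att + ΣF_rep = (5.0533,-16.2663)
Δp = p'−p = (0.6317,-2.0333); α = Δx/Fx = (427/676) / (854/169) = 1/8
check: Δy/Fy = (-2749/1352) / (-2749/169) = 1/8 ✓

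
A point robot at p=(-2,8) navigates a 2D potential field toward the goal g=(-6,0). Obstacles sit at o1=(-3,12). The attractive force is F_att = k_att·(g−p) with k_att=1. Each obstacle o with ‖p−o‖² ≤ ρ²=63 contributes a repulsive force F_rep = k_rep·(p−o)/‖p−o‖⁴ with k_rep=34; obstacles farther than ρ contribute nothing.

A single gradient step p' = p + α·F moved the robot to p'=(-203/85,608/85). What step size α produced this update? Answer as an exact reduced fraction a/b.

α = 1/10

F_att = 1·(g−p) = 1·(-4,-8) = (-4.0000,-8.0000)
o1: d²=17 ≤ ρ²=63; F_rep = 34·(1,-4)/17² = (0.1176,-0.4706)
F = F_att + ΣF_rep = (-3.8824,-8.4706)
Δp = p'−p = (-0.3882,-0.8471); α = Δx/Fx = (-33/85) / (-66/17) = 1/10
check: Δy/Fy = (-72/85) / (-144/17) = 1/10 ✓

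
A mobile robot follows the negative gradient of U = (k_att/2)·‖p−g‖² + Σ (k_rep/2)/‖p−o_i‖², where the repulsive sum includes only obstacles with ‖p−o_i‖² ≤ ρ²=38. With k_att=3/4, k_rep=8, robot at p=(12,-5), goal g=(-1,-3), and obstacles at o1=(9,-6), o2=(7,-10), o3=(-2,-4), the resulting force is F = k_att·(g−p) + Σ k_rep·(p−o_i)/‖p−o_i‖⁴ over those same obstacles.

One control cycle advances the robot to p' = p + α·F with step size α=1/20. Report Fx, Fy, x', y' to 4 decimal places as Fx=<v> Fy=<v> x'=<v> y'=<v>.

F_att = 3/4·(g−p) = 3/4·(-13,2) = (-9.7500,1.5000)
o1: d²=10 ≤ ρ²=38; F_rep = 8·(3,1)/10² = (0.2400,0.0800)
o2: d²=50 > ρ²=38 → inactive
o3: d²=197 > ρ²=38 → inactive
F = F_att + ΣF_rep = (-9.5100,1.5800)
p' = p + 1/20·F = (11.5245,-4.9210)

Fx=-9.5100 Fy=1.5800 x'=11.5245 y'=-4.9210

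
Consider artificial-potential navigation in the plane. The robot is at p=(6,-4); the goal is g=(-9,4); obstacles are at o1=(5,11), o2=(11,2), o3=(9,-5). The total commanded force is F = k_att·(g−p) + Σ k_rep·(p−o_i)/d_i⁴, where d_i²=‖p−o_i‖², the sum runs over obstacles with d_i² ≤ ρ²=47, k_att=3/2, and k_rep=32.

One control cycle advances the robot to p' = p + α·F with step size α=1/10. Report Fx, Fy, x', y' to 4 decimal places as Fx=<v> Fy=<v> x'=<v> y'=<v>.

Fx=-23.4600 Fy=12.3200 x'=3.6540 y'=-2.7680

F_att = 3/2·(g−p) = 3/2·(-15,8) = (-22.5000,12.0000)
o1: d²=226 > ρ²=47 → inactive
o2: d²=61 > ρ²=47 → inactive
o3: d²=10 ≤ ρ²=47; F_rep = 32·(-3,1)/10² = (-0.9600,0.3200)
F = F_att + ΣF_rep = (-23.4600,12.3200)
p' = p + 1/10·F = (3.6540,-2.7680)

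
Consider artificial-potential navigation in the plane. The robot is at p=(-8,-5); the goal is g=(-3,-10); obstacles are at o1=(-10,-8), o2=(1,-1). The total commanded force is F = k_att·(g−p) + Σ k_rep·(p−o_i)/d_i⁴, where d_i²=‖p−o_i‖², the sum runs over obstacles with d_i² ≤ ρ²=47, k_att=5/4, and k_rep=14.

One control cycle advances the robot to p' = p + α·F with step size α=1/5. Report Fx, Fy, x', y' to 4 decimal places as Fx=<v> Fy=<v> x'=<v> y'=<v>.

F_att = 5/4·(g−p) = 5/4·(5,-5) = (6.2500,-6.2500)
o1: d²=13 ≤ ρ²=47; F_rep = 14·(2,3)/13² = (0.1657,0.2485)
o2: d²=97 > ρ²=47 → inactive
F = F_att + ΣF_rep = (6.4157,-6.0015)
p' = p + 1/5·F = (-6.7169,-6.2003)

Fx=6.4157 Fy=-6.0015 x'=-6.7169 y'=-6.2003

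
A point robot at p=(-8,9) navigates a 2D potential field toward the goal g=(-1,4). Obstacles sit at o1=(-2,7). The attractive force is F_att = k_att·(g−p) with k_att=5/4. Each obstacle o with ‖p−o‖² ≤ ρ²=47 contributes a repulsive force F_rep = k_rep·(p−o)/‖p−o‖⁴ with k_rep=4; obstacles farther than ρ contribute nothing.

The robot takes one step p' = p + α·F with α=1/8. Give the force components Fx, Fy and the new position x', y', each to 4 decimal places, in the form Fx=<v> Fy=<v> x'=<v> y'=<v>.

Fx=8.7350 Fy=-6.2450 x'=-6.9081 y'=8.2194

F_att = 5/4·(g−p) = 5/4·(7,-5) = (8.7500,-6.2500)
o1: d²=40 ≤ ρ²=47; F_rep = 4·(-6,2)/40² = (-0.0150,0.0050)
F = F_att + ΣF_rep = (8.7350,-6.2450)
p' = p + 1/8·F = (-6.9081,8.2194)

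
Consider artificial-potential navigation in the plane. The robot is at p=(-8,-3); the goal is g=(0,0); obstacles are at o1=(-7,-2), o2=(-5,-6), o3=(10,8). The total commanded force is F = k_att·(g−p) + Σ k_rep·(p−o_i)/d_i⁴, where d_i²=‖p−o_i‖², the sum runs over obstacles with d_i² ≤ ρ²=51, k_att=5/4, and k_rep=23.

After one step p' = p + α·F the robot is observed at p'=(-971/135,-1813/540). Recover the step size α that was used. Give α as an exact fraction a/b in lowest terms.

F_att = 5/4·(g−p) = 5/4·(8,3) = (10.0000,3.7500)
o1: d²=2 ≤ ρ²=51; F_rep = 23·(-1,-1)/2² = (-5.7500,-5.7500)
o2: d²=18 ≤ ρ²=51; F_rep = 23·(-3,3)/18² = (-0.2130,0.2130)
o3: d²=445 > ρ²=51 → inactive
F = F_att + ΣF_rep = (4.0370,-1.7870)
Δp = p'−p = (0.8074,-0.3574); α = Δx/Fx = (109/135) / (109/27) = 1/5
check: Δy/Fy = (-193/540) / (-193/108) = 1/5 ✓

α = 1/5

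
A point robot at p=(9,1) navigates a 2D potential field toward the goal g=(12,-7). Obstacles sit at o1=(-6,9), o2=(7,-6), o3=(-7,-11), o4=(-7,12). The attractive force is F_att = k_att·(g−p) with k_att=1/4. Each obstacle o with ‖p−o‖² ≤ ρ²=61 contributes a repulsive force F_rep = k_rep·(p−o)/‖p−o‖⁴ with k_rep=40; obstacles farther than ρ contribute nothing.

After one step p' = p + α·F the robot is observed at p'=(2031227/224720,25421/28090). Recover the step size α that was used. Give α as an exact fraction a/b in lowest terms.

α = 1/20

F_att = 1/4·(g−p) = 1/4·(3,-8) = (0.7500,-2.0000)
o1: d²=289 > ρ²=61 → inactive
o2: d²=53 ≤ ρ²=61; F_rep = 40·(2,7)/53² = (0.0285,0.0997)
o3: d²=400 > ρ²=61 → inactive
o4: d²=377 > ρ²=61 → inactive
F = F_att + ΣF_rep = (0.7785,-1.9003)
Δp = p'−p = (0.0389,-0.0950); α = Δx/Fx = (8747/224720) / (8747/11236) = 1/20
check: Δy/Fy = (-2669/28090) / (-5338/2809) = 1/20 ✓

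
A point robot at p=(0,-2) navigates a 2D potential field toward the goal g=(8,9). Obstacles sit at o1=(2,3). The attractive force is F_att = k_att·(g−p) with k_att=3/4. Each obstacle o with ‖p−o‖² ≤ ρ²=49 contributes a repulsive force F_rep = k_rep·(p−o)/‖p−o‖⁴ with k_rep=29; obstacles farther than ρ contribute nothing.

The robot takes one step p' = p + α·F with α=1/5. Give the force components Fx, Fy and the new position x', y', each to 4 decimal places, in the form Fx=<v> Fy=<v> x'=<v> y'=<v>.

F_att = 3/4·(g−p) = 3/4·(8,11) = (6.0000,8.2500)
o1: d²=29 ≤ ρ²=49; F_rep = 29·(-2,-5)/29² = (-0.0690,-0.1724)
F = F_att + ΣF_rep = (5.9310,8.0776)
p' = p + 1/5·F = (1.1862,-0.3845)

Fx=5.9310 Fy=8.0776 x'=1.1862 y'=-0.3845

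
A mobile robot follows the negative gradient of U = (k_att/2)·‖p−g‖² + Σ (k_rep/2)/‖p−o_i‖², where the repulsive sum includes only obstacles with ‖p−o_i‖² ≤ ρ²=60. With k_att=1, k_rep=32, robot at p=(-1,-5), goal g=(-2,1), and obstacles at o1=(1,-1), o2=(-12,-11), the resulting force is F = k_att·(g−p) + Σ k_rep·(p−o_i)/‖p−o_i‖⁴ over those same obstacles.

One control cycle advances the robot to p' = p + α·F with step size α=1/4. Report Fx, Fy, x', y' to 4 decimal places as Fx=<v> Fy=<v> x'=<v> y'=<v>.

F_att = 1·(g−p) = 1·(-1,6) = (-1.0000,6.0000)
o1: d²=20 ≤ ρ²=60; F_rep = 32·(-2,-4)/20² = (-0.1600,-0.3200)
o2: d²=157 > ρ²=60 → inactive
F = F_att + ΣF_rep = (-1.1600,5.6800)
p' = p + 1/4·F = (-1.2900,-3.5800)

Fx=-1.1600 Fy=5.6800 x'=-1.2900 y'=-3.5800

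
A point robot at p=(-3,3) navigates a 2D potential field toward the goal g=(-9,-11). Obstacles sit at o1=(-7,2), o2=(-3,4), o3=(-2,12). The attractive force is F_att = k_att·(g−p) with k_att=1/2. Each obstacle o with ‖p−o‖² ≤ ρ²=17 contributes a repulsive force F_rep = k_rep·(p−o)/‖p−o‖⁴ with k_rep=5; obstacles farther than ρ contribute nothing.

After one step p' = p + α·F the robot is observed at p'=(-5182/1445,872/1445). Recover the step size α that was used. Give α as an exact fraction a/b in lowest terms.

α = 1/5

F_att = 1/2·(g−p) = 1/2·(-6,-14) = (-3.0000,-7.0000)
o1: d²=17 ≤ ρ²=17; F_rep = 5·(4,1)/17² = (0.0692,0.0173)
o2: d²=1 ≤ ρ²=17; F_rep = 5·(0,-1)/1² = (0.0000,-5.0000)
o3: d²=82 > ρ²=17 → inactive
F = F_att + ΣF_rep = (-2.9308,-11.9827)
Δp = p'−p = (-0.5862,-2.3965); α = Δx/Fx = (-847/1445) / (-847/289) = 1/5
check: Δy/Fy = (-3463/1445) / (-3463/289) = 1/5 ✓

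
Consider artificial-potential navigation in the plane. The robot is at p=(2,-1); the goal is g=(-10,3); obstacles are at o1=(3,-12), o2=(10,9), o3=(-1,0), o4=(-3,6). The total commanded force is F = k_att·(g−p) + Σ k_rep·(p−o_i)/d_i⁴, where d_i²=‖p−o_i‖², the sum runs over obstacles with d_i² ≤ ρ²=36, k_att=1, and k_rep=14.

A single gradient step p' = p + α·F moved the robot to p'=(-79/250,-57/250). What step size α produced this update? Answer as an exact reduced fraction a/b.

F_att = 1·(g−p) = 1·(-12,4) = (-12.0000,4.0000)
o1: d²=122 > ρ²=36 → inactive
o2: d²=164 > ρ²=36 → inactive
o3: d²=10 ≤ ρ²=36; F_rep = 14·(3,-1)/10² = (0.4200,-0.1400)
o4: d²=74 > ρ²=36 → inactive
F = F_att + ΣF_rep = (-11.5800,3.8600)
Δp = p'−p = (-2.3160,0.7720); α = Δx/Fx = (-579/250) / (-579/50) = 1/5
check: Δy/Fy = (193/250) / (193/50) = 1/5 ✓

α = 1/5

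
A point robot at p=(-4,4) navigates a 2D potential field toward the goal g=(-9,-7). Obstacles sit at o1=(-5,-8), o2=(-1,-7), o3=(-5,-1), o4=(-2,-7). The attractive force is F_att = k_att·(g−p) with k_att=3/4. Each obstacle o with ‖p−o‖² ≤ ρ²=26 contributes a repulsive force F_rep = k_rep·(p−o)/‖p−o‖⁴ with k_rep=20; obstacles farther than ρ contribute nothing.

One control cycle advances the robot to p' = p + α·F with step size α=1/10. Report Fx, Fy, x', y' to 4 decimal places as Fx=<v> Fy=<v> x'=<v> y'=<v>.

F_att = 3/4·(g−p) = 3/4·(-5,-11) = (-3.7500,-8.2500)
o1: d²=145 > ρ²=26 → inactive
o2: d²=130 > ρ²=26 → inactive
o3: d²=26 ≤ ρ²=26; F_rep = 20·(1,5)/26² = (0.0296,0.1479)
o4: d²=125 > ρ²=26 → inactive
F = F_att + ΣF_rep = (-3.7204,-8.1021)
p' = p + 1/10·F = (-4.3720,3.1898)

Fx=-3.7204 Fy=-8.1021 x'=-4.3720 y'=3.1898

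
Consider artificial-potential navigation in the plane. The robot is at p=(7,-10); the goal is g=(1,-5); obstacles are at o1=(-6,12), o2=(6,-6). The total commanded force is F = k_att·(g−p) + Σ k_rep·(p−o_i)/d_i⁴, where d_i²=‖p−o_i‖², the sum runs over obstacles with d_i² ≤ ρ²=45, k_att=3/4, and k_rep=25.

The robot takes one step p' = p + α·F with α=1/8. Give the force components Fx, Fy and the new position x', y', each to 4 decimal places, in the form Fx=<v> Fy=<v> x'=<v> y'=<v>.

Fx=-4.4135 Fy=3.4040 x'=6.4483 y'=-9.5745

F_att = 3/4·(g−p) = 3/4·(-6,5) = (-4.5000,3.7500)
o1: d²=653 > ρ²=45 → inactive
o2: d²=17 ≤ ρ²=45; F_rep = 25·(1,-4)/17² = (0.0865,-0.3460)
F = F_att + ΣF_rep = (-4.4135,3.4040)
p' = p + 1/8·F = (6.4483,-9.5745)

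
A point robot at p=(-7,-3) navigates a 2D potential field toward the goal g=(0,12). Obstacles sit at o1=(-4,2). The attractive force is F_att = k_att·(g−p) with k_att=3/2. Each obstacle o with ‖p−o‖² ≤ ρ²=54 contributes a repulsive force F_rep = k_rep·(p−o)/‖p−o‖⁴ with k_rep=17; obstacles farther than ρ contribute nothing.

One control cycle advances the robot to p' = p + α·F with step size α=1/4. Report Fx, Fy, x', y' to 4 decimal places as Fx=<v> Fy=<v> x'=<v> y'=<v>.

F_att = 3/2·(g−p) = 3/2·(7,15) = (10.5000,22.5000)
o1: d²=34 ≤ ρ²=54; F_rep = 17·(-3,-5)/34² = (-0.0441,-0.0735)
F = F_att + ΣF_rep = (10.4559,22.4265)
p' = p + 1/4·F = (-4.3860,2.6066)

Fx=10.4559 Fy=22.4265 x'=-4.3860 y'=2.6066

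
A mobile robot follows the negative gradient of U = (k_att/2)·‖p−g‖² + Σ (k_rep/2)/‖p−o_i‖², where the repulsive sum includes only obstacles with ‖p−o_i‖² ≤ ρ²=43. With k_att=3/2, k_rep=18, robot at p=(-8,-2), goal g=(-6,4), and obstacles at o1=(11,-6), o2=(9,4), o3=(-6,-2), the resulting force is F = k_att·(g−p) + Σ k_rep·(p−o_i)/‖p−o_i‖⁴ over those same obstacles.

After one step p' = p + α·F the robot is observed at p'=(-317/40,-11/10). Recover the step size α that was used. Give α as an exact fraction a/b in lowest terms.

F_att = 3/2·(g−p) = 3/2·(2,6) = (3.0000,9.0000)
o1: d²=377 > ρ²=43 → inactive
o2: d²=325 > ρ²=43 → inactive
o3: d²=4 ≤ ρ²=43; F_rep = 18·(-2,0)/4² = (-2.2500,0.0000)
F = F_att + ΣF_rep = (0.7500,9.0000)
Δp = p'−p = (0.0750,0.9000); α = Δx/Fx = (3/40) / (3/4) = 1/10
check: Δy/Fy = (9/10) / (9) = 1/10 ✓

α = 1/10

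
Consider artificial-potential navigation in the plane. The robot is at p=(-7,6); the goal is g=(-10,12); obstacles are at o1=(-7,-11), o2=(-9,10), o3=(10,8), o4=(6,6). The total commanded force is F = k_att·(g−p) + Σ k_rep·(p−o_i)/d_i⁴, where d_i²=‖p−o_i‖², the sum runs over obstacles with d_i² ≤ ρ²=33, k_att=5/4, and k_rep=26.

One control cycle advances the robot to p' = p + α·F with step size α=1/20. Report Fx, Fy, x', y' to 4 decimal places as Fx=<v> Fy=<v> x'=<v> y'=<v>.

Fx=-3.6200 Fy=7.2400 x'=-7.1810 y'=6.3620

F_att = 5/4·(g−p) = 5/4·(-3,6) = (-3.7500,7.5000)
o1: d²=289 > ρ²=33 → inactive
o2: d²=20 ≤ ρ²=33; F_rep = 26·(2,-4)/20² = (0.1300,-0.2600)
o3: d²=293 > ρ²=33 → inactive
o4: d²=169 > ρ²=33 → inactive
F = F_att + ΣF_rep = (-3.6200,7.2400)
p' = p + 1/20·F = (-7.1810,6.3620)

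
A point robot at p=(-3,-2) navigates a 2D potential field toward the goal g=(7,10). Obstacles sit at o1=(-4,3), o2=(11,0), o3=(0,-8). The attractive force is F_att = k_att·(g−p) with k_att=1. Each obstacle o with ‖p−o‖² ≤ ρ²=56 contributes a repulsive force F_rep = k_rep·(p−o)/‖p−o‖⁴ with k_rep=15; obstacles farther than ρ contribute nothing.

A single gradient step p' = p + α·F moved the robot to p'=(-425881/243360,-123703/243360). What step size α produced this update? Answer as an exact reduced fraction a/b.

F_att = 1·(g−p) = 1·(10,12) = (10.0000,12.0000)
o1: d²=26 ≤ ρ²=56; F_rep = 15·(1,-5)/26² = (0.0222,-0.1109)
o2: d²=200 > ρ²=56 → inactive
o3: d²=45 ≤ ρ²=56; F_rep = 15·(-3,6)/45² = (-0.0222,0.0444)
F = F_att + ΣF_rep = (10.0000,11.9335)
Δp = p'−p = (1.2500,1.4917); α = Δx/Fx = (304199/243360) / (304199/30420) = 1/8
check: Δy/Fy = (363017/243360) / (363017/30420) = 1/8 ✓

α = 1/8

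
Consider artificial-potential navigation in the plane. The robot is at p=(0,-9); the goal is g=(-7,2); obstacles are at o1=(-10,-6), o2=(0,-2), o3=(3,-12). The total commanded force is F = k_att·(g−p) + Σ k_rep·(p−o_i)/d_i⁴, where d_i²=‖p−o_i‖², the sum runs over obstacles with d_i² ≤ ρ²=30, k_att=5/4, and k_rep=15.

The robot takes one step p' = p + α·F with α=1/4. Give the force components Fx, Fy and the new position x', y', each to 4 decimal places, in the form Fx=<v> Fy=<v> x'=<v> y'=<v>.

F_att = 5/4·(g−p) = 5/4·(-7,11) = (-8.7500,13.7500)
o1: d²=109 > ρ²=30 → inactive
o2: d²=49 > ρ²=30 → inactive
o3: d²=18 ≤ ρ²=30; F_rep = 15·(-3,3)/18² = (-0.1389,0.1389)
F = F_att + ΣF_rep = (-8.8889,13.8889)
p' = p + 1/4·F = (-2.2222,-5.5278)

Fx=-8.8889 Fy=13.8889 x'=-2.2222 y'=-5.5278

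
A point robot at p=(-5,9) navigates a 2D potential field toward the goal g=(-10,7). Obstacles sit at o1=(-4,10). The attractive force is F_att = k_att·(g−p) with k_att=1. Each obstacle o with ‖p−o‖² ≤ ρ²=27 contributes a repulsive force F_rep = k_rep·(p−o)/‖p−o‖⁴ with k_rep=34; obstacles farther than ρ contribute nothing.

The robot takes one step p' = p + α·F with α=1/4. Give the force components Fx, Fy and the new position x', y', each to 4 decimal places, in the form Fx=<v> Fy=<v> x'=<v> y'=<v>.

F_att = 1·(g−p) = 1·(-5,-2) = (-5.0000,-2.0000)
o1: d²=2 ≤ ρ²=27; F_rep = 34·(-1,-1)/2² = (-8.5000,-8.5000)
F = F_att + ΣF_rep = (-13.5000,-10.5000)
p' = p + 1/4·F = (-8.3750,6.3750)

Fx=-13.5000 Fy=-10.5000 x'=-8.3750 y'=6.3750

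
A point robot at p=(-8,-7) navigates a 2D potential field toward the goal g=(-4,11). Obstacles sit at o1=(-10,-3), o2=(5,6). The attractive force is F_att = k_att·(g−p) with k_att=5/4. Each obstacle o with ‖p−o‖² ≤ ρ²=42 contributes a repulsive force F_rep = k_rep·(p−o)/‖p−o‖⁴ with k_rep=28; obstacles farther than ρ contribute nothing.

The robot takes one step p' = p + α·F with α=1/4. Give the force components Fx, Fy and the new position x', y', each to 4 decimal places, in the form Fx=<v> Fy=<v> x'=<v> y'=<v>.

Fx=5.1400 Fy=22.2200 x'=-6.7150 y'=-1.4450

F_att = 5/4·(g−p) = 5/4·(4,18) = (5.0000,22.5000)
o1: d²=20 ≤ ρ²=42; F_rep = 28·(2,-4)/20² = (0.1400,-0.2800)
o2: d²=338 > ρ²=42 → inactive
F = F_att + ΣF_rep = (5.1400,22.2200)
p' = p + 1/4·F = (-6.7150,-1.4450)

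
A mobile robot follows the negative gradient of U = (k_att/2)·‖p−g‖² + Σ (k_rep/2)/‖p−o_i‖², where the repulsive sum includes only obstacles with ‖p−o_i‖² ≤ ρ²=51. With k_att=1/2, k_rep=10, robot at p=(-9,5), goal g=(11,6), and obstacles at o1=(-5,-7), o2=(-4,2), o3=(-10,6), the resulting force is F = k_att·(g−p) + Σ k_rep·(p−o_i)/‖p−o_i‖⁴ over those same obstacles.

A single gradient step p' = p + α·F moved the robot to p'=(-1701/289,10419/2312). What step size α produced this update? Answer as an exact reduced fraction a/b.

α = 1/4

F_att = 1/2·(g−p) = 1/2·(20,1) = (10.0000,0.5000)
o1: d²=160 > ρ²=51 → inactive
o2: d²=34 ≤ ρ²=51; F_rep = 10·(-5,3)/34² = (-0.0433,0.0260)
o3: d²=2 ≤ ρ²=51; F_rep = 10·(1,-1)/2² = (2.5000,-2.5000)
F = F_att + ΣF_rep = (12.4567,-1.9740)
Δp = p'−p = (3.1142,-0.4935); α = Δx/Fx = (900/289) / (3600/289) = 1/4
check: Δy/Fy = (-1141/2312) / (-1141/578) = 1/4 ✓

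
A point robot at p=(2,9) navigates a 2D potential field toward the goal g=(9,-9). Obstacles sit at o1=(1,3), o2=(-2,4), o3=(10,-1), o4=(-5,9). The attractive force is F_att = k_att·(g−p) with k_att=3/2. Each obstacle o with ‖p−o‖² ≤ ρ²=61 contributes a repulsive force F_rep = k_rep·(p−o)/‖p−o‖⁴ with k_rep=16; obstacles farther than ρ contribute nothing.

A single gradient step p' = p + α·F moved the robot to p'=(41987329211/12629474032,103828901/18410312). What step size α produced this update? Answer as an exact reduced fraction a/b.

F_att = 3/2·(g−p) = 3/2·(7,-18) = (10.5000,-27.0000)
o1: d²=37 ≤ ρ²=61; F_rep = 16·(1,6)/37² = (0.0117,0.0701)
o2: d²=41 ≤ ρ²=61; F_rep = 16·(4,5)/41² = (0.0381,0.0476)
o3: d²=164 > ρ²=61 → inactive
o4: d²=49 ≤ ρ²=61; F_rep = 16·(7,0)/49² = (0.0466,0.0000)
F = F_att + ΣF_rep = (10.5964,-26.8823)
Δp = p'−p = (1.3246,-3.3603); α = Δx/Fx = (16728381147/12629474032) / (16728381147/1578684254) = 1/8
check: Δy/Fy = (-61863907/18410312) / (-61863907/2301289) = 1/8 ✓

α = 1/8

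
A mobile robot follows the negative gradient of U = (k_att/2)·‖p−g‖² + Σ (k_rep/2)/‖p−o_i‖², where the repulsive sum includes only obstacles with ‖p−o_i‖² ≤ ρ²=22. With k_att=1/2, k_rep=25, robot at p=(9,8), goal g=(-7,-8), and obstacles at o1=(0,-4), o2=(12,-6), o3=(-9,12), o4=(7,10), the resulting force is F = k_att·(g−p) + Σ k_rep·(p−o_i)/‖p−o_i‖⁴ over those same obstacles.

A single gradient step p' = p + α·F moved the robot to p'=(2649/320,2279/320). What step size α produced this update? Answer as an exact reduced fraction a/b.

α = 1/10

F_att = 1/2·(g−p) = 1/2·(-16,-16) = (-8.0000,-8.0000)
o1: d²=225 > ρ²=22 → inactive
o2: d²=205 > ρ²=22 → inactive
o3: d²=340 > ρ²=22 → inactive
o4: d²=8 ≤ ρ²=22; F_rep = 25·(2,-2)/8² = (0.7812,-0.7812)
F = F_att + ΣF_rep = (-7.2188,-8.7812)
Δp = p'−p = (-0.7219,-0.8781); α = Δx/Fx = (-231/320) / (-231/32) = 1/10
check: Δy/Fy = (-281/320) / (-281/32) = 1/10 ✓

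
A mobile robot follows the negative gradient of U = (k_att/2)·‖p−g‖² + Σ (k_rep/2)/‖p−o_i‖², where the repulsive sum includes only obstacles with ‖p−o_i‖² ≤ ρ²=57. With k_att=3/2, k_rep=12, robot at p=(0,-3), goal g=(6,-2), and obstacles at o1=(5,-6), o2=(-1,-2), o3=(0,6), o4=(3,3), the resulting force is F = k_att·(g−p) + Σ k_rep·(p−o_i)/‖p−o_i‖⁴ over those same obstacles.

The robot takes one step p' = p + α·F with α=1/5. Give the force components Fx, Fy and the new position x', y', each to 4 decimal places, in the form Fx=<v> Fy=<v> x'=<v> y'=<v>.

Fx=11.9303 Fy=-1.5044 x'=2.3861 y'=-3.3009

F_att = 3/2·(g−p) = 3/2·(6,1) = (9.0000,1.5000)
o1: d²=34 ≤ ρ²=57; F_rep = 12·(-5,3)/34² = (-0.0519,0.0311)
o2: d²=2 ≤ ρ²=57; F_rep = 12·(1,-1)/2² = (3.0000,-3.0000)
o3: d²=81 > ρ²=57 → inactive
o4: d²=45 ≤ ρ²=57; F_rep = 12·(-3,-6)/45² = (-0.0178,-0.0356)
F = F_att + ΣF_rep = (11.9303,-1.5044)
p' = p + 1/5·F = (2.3861,-3.3009)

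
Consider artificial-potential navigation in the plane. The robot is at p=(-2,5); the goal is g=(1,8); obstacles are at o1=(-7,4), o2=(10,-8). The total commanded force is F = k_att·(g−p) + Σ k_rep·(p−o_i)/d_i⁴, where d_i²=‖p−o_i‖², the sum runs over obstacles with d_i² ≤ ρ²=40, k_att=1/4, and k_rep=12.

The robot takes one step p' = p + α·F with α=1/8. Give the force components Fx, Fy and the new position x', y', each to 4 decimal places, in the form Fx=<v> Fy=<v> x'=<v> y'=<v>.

Fx=0.8388 Fy=0.7678 x'=-1.8952 y'=5.0960

F_att = 1/4·(g−p) = 1/4·(3,3) = (0.7500,0.7500)
o1: d²=26 ≤ ρ²=40; F_rep = 12·(5,1)/26² = (0.0888,0.0178)
o2: d²=313 > ρ²=40 → inactive
F = F_att + ΣF_rep = (0.8388,0.7678)
p' = p + 1/8·F = (-1.8952,5.0960)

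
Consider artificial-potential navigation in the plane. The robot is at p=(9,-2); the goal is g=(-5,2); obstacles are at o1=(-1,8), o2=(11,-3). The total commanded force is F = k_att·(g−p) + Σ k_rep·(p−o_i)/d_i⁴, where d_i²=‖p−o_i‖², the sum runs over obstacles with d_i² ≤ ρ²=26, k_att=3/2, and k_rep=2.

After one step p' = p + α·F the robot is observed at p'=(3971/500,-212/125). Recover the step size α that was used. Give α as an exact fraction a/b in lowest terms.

α = 1/20

F_att = 3/2·(g−p) = 3/2·(-14,4) = (-21.0000,6.0000)
o1: d²=200 > ρ²=26 → inactive
o2: d²=5 ≤ ρ²=26; F_rep = 2·(-2,1)/5² = (-0.1600,0.0800)
F = F_att + ΣF_rep = (-21.1600,6.0800)
Δp = p'−p = (-1.0580,0.3040); α = Δx/Fx = (-529/500) / (-529/25) = 1/20
check: Δy/Fy = (38/125) / (152/25) = 1/20 ✓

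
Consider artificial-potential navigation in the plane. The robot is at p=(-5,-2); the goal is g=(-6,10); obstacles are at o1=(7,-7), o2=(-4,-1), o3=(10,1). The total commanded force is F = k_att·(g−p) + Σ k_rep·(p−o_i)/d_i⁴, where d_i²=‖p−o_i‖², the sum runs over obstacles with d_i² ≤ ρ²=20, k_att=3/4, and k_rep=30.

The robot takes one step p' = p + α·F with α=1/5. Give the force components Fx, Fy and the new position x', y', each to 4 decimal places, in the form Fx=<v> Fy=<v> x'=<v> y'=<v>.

Fx=-8.2500 Fy=1.5000 x'=-6.6500 y'=-1.7000

F_att = 3/4·(g−p) = 3/4·(-1,12) = (-0.7500,9.0000)
o1: d²=169 > ρ²=20 → inactive
o2: d²=2 ≤ ρ²=20; F_rep = 30·(-1,-1)/2² = (-7.5000,-7.5000)
o3: d²=234 > ρ²=20 → inactive
F = F_att + ΣF_rep = (-8.2500,1.5000)
p' = p + 1/5·F = (-6.6500,-1.7000)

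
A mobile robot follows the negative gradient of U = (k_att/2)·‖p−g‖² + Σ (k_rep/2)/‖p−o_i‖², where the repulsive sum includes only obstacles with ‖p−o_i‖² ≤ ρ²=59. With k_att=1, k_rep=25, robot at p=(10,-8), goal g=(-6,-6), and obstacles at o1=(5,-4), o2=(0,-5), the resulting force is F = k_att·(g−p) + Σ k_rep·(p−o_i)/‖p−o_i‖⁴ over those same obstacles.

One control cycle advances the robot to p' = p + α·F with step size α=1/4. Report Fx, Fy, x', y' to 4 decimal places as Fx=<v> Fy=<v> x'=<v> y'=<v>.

F_att = 1·(g−p) = 1·(-16,2) = (-16.0000,2.0000)
o1: d²=41 ≤ ρ²=59; F_rep = 25·(5,-4)/41² = (0.0744,-0.0595)
o2: d²=109 > ρ²=59 → inactive
F = F_att + ΣF_rep = (-15.9256,1.9405)
p' = p + 1/4·F = (6.0186,-7.5149)

Fx=-15.9256 Fy=1.9405 x'=6.0186 y'=-7.5149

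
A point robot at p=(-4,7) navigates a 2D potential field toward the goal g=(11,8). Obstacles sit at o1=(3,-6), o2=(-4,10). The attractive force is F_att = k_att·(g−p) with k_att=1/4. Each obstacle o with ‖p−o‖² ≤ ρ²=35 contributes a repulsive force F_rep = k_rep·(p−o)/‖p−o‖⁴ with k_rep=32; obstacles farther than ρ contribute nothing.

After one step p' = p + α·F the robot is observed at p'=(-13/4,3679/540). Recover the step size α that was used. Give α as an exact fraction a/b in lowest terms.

α = 1/5

F_att = 1/4·(g−p) = 1/4·(15,1) = (3.7500,0.2500)
o1: d²=218 > ρ²=35 → inactive
o2: d²=9 ≤ ρ²=35; F_rep = 32·(0,-3)/9² = (0.0000,-1.1852)
F = F_att + ΣF_rep = (3.7500,-0.9352)
Δp = p'−p = (0.7500,-0.1870); α = Δx/Fx = (3/4) / (15/4) = 1/5
check: Δy/Fy = (-101/540) / (-101/108) = 1/5 ✓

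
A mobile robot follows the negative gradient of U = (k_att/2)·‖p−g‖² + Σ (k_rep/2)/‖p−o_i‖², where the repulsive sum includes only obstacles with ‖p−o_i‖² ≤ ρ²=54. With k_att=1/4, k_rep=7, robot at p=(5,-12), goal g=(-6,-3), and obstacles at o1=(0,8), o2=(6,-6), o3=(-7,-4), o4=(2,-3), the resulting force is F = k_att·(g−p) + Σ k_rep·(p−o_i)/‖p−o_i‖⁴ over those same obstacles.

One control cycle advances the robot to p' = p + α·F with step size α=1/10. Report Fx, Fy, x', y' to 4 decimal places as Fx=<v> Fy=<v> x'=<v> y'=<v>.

Fx=-2.7551 Fy=2.2193 x'=4.7245 y'=-11.7781

F_att = 1/4·(g−p) = 1/4·(-11,9) = (-2.7500,2.2500)
o1: d²=425 > ρ²=54 → inactive
o2: d²=37 ≤ ρ²=54; F_rep = 7·(-1,-6)/37² = (-0.0051,-0.0307)
o3: d²=208 > ρ²=54 → inactive
o4: d²=90 > ρ²=54 → inactive
F = F_att + ΣF_rep = (-2.7551,2.2193)
p' = p + 1/10·F = (4.7245,-11.7781)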